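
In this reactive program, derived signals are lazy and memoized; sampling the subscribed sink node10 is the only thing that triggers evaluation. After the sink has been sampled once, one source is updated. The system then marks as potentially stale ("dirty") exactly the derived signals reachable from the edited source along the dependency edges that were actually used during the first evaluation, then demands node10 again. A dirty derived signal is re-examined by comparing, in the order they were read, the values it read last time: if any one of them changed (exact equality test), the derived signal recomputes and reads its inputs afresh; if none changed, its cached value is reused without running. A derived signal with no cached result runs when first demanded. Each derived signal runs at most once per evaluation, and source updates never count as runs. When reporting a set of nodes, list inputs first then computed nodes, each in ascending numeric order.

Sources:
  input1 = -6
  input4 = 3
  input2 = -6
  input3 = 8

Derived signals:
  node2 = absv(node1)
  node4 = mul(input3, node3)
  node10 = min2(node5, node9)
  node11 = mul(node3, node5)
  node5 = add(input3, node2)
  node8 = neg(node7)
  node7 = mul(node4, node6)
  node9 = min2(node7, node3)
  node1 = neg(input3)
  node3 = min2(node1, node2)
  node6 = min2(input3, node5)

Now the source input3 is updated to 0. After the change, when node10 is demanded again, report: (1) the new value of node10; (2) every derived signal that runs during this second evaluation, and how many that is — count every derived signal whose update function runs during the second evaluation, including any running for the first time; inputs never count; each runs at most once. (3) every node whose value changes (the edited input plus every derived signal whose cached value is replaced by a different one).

First demand of the output computes:
  node1 = neg(8) = -8
  node2 = absv(-8) = 8
  node3 = min2(-8, 8) = -8
  node4 = mul(8, -8) = -64
  node5 = add(8, 8) = 16
  node6 = min2(8, 16) = 8
  node7 = mul(-64, 8) = -512
  node9 = min2(-512, -8) = -512
  node10 = min2(16, -512) = -512

After the edit, cleaning proceeds:
  node1: a read changed (input3 8->0) — executes, giving 0.
  node2: a read changed (node1 -8->0) — executes, giving 0.
  node3: a read changed (node1 -8->0; node2 8->0) — executes, giving 0.
  node4: a read changed (input3 8->0; node3 -8->0) — executes, giving 0.
  node5: a read changed (input3 8->0; node2 8->0) — executes, giving 0.
  node6: a read changed (input3 8->0; node5 16->0) — executes, giving 0.
  node7: a read changed (node4 -64->0; node6 8->0) — executes, giving 0.
  node9: a read changed (node7 -512->0; node3 -8->0) — executes, giving 0.
  node10: a read changed (node5 16->0; node9 -512->0) — executes, giving 0.

Demanding node10 again yields 0.
9 derived signals run: node1, node2, node3, node4, node5, node6, node7, node9, node10.
The nodes whose values change: input3, node1, node2, node3, node4, node5, node6, node7, node9, node10.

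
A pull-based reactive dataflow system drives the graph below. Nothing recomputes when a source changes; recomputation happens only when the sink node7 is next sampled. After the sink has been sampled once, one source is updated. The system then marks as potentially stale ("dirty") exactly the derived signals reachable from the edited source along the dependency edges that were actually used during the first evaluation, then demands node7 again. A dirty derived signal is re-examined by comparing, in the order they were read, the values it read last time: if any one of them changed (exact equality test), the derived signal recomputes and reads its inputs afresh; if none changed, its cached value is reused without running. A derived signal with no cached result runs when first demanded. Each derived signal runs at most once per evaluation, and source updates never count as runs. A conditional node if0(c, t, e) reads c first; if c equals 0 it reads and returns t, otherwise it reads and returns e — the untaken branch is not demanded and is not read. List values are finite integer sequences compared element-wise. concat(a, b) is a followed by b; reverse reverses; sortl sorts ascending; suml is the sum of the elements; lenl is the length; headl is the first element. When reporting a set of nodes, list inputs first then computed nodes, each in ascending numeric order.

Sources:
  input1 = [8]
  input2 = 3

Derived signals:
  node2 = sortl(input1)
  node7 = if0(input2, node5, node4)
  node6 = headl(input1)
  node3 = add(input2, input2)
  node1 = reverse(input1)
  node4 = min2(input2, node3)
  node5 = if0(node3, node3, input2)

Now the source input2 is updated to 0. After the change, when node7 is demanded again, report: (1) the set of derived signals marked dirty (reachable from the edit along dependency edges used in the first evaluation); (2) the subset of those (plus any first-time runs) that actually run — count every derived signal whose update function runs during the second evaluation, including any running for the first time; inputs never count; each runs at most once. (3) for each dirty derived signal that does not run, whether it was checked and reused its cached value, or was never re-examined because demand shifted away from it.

Marked dirty: node3, node4, node7.
Derived signals that run: node3, node5, node7 — 3 in total.
Never re-examined (demand shifted away): node4.
Key observation: a condition flipped, so demand moved to the other branch — node4 is never re-examined.

First evaluation (everything demanded from the output):
  node3 = add(3, 3) = 6
  node4 = min2(3, 6) = 3
  node7 = if0(input2=3 -> else branch node4) = 3

Propagation after the edit:
  node3: runs — input2 3->0; input2 3->0; result 0.
  node4: marked dirty but never re-examined — demand shifted away from it.
  node5: demanded for the first time — runs, produces 0.
  node7: runs — input2 3->0; result 0.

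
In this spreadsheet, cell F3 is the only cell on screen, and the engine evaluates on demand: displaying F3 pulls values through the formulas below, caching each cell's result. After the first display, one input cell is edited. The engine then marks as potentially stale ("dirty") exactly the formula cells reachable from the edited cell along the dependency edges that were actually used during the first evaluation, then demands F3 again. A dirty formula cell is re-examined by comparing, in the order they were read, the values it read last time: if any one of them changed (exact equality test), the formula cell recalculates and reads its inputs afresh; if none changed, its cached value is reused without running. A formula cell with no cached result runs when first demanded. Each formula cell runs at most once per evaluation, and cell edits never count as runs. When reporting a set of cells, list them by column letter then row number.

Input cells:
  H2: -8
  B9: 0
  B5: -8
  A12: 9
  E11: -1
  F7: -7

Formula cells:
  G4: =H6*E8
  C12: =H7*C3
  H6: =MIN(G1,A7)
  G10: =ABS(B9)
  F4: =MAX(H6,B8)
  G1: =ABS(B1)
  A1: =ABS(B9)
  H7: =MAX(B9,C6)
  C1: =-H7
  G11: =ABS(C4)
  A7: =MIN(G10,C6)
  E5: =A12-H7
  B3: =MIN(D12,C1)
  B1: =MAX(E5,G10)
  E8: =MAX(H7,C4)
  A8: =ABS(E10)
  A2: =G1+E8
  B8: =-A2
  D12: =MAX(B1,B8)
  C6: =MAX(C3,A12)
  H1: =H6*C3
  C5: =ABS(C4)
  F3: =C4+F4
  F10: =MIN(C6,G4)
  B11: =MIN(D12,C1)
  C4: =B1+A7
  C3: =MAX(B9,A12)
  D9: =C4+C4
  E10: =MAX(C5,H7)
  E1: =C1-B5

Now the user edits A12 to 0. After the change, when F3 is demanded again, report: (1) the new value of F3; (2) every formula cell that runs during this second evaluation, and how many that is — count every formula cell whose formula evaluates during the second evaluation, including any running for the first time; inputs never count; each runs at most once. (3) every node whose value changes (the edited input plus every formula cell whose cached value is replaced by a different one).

F3 now evaluates to 0.
Run set: A2, A7, B8, C3, C6, E5, E8, F4, H7 (9 run).
Changed values: A2, A12, B8, C3, C6, E8, H7.
The important point: at B1 every value read last time is unchanged, so the dirty flag clears without a run.

Initial pass — values computed on the first demand:
  C3 = MAX(0, 9) = 9
  C6 = MAX(9, 9) = 9
  G10 = ABS(0) = 0
  A7 = MIN(0, 9) = 0
  H7 = MAX(0, 9) = 9
  E5 = 9 - 9 = 0
  B1 = MAX(0, 0) = 0
  C4 = 0 + 0 = 0
  E8 = MAX(9, 0) = 9
  G1 = ABS(0) = 0
  A2 = 0 + 9 = 9
  B8 = -(9) = -9
  H6 = MIN(0, 0) = 0
  F4 = MAX(0, -9) = 0
  F3 = 0 + 0 = 0

Second demand — change propagation:
  C3: re-runs because A12 9->0; new result 0.
  C6: re-runs because C3 9->0; A12 9->0; new result 0.
  A7: re-runs because C6 9->0; new result 0 (unchanged).
  H7: re-runs because C6 9->0; new result 0.
  E5: re-runs because A12 9->0; H7 9->0; new result 0 (unchanged).
  B1: re-examined; everything it read last time is the same (E5 unchanged, G10 unchanged) — cache 0 kept, no run.
  C4: re-examined; everything it read last time is the same (B1 unchanged, A7 unchanged) — cache 0 kept, no run.
  E8: re-runs because H7 9->0; new result 0.
  G1: re-examined; everything it read last time is the same (B1 unchanged) — cache 0 kept, no run.
  A2: re-runs because E8 9->0; new result 0.
  B8: re-runs because A2 9->0; new result 0.
  H6: re-examined; everything it read last time is the same (G1 unchanged, A7 unchanged) — cache 0 kept, no run.
  F4: re-runs because B8 -9->0; new result 0 (unchanged).
  F3: re-examined; everything it read last time is the same (C4 unchanged, F4 unchanged) — cache 0 kept, no run.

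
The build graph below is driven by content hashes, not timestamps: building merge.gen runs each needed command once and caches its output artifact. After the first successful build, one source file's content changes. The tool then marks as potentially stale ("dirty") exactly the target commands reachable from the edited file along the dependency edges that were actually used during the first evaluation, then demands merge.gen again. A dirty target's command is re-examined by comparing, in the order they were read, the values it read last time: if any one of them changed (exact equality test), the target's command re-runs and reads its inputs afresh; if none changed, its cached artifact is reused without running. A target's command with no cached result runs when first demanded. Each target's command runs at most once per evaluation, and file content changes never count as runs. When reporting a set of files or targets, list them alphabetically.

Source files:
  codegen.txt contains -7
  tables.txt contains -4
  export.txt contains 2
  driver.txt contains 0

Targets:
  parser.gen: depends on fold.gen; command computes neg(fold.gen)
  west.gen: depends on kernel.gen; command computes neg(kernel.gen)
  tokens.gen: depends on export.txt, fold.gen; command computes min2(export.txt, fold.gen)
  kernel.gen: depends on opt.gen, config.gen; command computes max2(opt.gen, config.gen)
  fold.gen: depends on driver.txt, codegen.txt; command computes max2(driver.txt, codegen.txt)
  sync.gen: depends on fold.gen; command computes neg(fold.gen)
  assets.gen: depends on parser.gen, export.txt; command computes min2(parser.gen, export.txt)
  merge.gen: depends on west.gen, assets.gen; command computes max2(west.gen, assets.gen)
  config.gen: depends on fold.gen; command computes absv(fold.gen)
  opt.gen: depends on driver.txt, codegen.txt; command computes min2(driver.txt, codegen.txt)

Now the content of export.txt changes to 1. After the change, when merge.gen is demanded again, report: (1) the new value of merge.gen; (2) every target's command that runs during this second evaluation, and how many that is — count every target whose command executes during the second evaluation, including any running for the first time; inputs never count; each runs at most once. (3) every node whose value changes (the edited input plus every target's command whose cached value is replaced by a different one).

merge.gen now evaluates to 0.
Run set: assets.gen (1 run).
Changed values: export.txt.
The important point: assets.gen recomputes to an identical value, and the output ends up unchanged.

Initial pass — values computed on the first demand:
  fold.gen = max2(0, -7) = 0
  config.gen = absv(0) = 0
  opt.gen = min2(0, -7) = -7
  kernel.gen = max2(-7, 0) = 0
  parser.gen = neg(0) = 0
  assets.gen = min2(0, 2) = 0
  west.gen = neg(0) = 0
  merge.gen = max2(0, 0) = 0

Second demand — change propagation:
  assets.gen: re-runs because export.txt 2->1; new result 0 (unchanged).
  merge.gen: re-examined; everything it read last time is the same (west.gen unchanged, assets.gen unchanged) — cache 0 kept, no run.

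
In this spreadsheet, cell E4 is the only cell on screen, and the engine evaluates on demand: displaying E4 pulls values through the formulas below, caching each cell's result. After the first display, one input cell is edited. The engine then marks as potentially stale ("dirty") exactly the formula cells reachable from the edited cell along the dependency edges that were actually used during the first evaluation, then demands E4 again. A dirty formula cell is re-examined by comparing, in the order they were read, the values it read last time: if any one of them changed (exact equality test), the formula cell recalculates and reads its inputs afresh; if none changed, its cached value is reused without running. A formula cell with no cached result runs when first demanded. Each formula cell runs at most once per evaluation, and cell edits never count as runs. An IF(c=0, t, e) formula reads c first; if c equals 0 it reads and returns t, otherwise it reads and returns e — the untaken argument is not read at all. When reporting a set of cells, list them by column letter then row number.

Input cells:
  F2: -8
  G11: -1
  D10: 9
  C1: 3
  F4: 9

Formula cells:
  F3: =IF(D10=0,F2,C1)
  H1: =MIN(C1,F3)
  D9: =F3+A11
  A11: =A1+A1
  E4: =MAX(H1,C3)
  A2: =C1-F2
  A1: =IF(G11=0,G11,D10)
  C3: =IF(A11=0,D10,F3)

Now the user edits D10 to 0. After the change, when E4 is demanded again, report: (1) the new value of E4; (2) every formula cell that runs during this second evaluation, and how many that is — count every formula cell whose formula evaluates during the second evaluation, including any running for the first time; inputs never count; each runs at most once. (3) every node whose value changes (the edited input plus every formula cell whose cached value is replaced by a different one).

E4 now evaluates to 0.
Run set: A1, A11, C3, E4, F3, H1 (6 run).
Changed values: A1, A11, C3, D10, E4, F3, H1.

Initial pass — values computed on the first demand:
  A1 = IF(G11=0: G11=-1 -> else branch D10) = 9
  A11 = 9 + 9 = 18
  F3 = IF(D10=0: D10=9 -> else branch C1) = 3
  C3 = IF(A11=0: A11=18 -> else branch F3) = 3
  H1 = MIN(3, 3) = 3
  E4 = MAX(3, 3) = 3

Second demand — change propagation:
  A1: re-runs because D10 9->0; new result 0.
  A11: re-runs because A1 9->0; A1 9->0; new result 0.
  F3: re-runs because D10 9->0; new result -8.
  C3: re-runs because A11 18->0; F3 3->-8; new result 0.
  H1: re-runs because F3 3->-8; new result -8.
  E4: re-runs because H1 3->-8; C3 3->0; new result 0.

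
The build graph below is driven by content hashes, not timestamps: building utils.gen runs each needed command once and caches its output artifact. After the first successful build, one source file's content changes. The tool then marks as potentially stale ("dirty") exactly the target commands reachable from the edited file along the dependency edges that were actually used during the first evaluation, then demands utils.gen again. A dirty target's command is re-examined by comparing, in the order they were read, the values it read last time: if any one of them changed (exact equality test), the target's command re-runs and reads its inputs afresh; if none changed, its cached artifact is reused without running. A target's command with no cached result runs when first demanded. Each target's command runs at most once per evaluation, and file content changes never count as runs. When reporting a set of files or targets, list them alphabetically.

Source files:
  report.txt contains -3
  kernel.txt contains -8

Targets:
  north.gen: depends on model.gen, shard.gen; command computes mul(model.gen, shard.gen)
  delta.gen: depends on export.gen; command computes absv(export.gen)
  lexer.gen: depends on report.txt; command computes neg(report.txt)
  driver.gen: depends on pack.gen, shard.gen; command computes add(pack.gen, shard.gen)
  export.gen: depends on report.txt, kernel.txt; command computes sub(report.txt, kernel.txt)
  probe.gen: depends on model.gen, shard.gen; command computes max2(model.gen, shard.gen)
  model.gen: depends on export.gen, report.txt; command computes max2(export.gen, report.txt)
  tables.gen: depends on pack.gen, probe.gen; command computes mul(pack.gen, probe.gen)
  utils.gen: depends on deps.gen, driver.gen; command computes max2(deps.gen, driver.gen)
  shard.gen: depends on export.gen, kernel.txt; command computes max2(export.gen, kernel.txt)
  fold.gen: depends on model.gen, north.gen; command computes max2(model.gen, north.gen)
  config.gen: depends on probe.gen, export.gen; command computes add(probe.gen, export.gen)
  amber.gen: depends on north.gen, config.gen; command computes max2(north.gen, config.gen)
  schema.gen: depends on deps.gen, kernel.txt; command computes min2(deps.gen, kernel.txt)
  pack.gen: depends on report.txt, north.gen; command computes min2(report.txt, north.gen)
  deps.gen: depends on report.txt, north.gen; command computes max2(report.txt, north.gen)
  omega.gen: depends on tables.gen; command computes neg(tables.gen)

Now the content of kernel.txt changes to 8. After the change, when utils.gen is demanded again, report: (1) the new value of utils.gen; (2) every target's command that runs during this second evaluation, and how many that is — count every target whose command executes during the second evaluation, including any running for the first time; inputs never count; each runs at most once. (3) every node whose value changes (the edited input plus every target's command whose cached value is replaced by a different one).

utils.gen now evaluates to -3.
Run set: deps.gen, driver.gen, export.gen, model.gen, north.gen, pack.gen, shard.gen, utils.gen (8 run).
Changed values: deps.gen, driver.gen, export.gen, kernel.txt, model.gen, north.gen, pack.gen, shard.gen, utils.gen.

Initial pass — values computed on the first demand:
  export.gen = sub(-3, -8) = 5
  model.gen = max2(5, -3) = 5
  shard.gen = max2(5, -8) = 5
  north.gen = mul(5, 5) = 25
  deps.gen = max2(-3, 25) = 25
  pack.gen = min2(-3, 25) = -3
  driver.gen = add(-3, 5) = 2
  utils.gen = max2(25, 2) = 25

Second demand — change propagation:
  export.gen: re-runs because kernel.txt -8->8; new result -11.
  model.gen: re-runs because export.gen 5->-11; new result -3.
  shard.gen: re-runs because export.gen 5->-11; kernel.txt -8->8; new result 8.
  north.gen: re-runs because model.gen 5->-3; shard.gen 5->8; new result -24.
  deps.gen: re-runs because north.gen 25->-24; new result -3.
  pack.gen: re-runs because north.gen 25->-24; new result -24.
  driver.gen: re-runs because pack.gen -3->-24; shard.gen 5->8; new result -16.
  utils.gen: re-runs because deps.gen 25->-3; driver.gen 2->-16; new result -3.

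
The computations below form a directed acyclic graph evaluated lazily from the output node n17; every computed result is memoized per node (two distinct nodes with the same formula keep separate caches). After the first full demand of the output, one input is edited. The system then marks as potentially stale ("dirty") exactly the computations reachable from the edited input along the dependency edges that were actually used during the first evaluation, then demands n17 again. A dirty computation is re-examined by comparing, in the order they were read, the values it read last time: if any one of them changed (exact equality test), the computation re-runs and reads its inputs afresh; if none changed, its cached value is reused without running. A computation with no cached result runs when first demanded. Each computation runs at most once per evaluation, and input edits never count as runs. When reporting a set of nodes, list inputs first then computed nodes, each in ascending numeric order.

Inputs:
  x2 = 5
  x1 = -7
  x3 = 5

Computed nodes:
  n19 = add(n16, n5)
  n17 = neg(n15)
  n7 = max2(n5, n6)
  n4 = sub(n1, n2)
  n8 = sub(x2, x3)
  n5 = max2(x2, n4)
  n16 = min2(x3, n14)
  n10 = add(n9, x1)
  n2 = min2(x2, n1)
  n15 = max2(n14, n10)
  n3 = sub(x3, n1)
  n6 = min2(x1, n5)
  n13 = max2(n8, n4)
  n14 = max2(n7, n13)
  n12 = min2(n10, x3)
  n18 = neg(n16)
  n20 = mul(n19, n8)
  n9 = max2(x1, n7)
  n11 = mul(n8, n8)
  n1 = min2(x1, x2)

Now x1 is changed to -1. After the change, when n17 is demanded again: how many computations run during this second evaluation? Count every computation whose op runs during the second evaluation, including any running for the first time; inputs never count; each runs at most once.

8 computations run: n1, n2, n4, n6, n7, n9, n10, n15.
Note where the cutoff bites: n5 is checked, finds nothing changed, and keeps its cache.

First demand of the output computes:
  n1 = min2(-7, 5) = -7
  n2 = min2(5, -7) = -7
  n4 = sub(-7, -7) = 0
  n5 = max2(5, 0) = 5
  n6 = min2(-7, 5) = -7
  n7 = max2(5, -7) = 5
  n8 = sub(5, 5) = 0
  n9 = max2(-7, 5) = 5
  n10 = add(5, -7) = -2
  n13 = max2(0, 0) = 0
  n14 = max2(5, 0) = 5
  n15 = max2(5, -2) = 5
  n17 = neg(5) = -5

After the edit, cleaning proceeds:
  n1: a read changed (x1 -7->-1) — executes, giving -1.
  n2: a read changed (n1 -7->-1) — executes, giving -1.
  n4: a read changed (n1 -7->-1; n2 -7->-1) — executes, giving 0 — identical to its old value.
  n5: dirty, but its reads are unchanged (x2 unchanged, n4 unchanged); cached 5 stands.
  n6: a read changed (x1 -7->-1) — executes, giving -1.
  n7: a read changed (n6 -7->-1) — executes, giving 5 — identical to its old value.
  n9: a read changed (x1 -7->-1) — executes, giving 5 — identical to its old value.
  n10: a read changed (x1 -7->-1) — executes, giving 4.
  n13: dirty, but its reads are unchanged (n8 unchanged, n4 unchanged); cached 0 stands.
  n14: dirty, but its reads are unchanged (n7 unchanged, n13 unchanged); cached 5 stands.
  n15: a read changed (n10 -2->4) — executes, giving 5 — identical to its old value.
  n17: dirty, but its reads are unchanged (n15 unchanged); cached -5 stands.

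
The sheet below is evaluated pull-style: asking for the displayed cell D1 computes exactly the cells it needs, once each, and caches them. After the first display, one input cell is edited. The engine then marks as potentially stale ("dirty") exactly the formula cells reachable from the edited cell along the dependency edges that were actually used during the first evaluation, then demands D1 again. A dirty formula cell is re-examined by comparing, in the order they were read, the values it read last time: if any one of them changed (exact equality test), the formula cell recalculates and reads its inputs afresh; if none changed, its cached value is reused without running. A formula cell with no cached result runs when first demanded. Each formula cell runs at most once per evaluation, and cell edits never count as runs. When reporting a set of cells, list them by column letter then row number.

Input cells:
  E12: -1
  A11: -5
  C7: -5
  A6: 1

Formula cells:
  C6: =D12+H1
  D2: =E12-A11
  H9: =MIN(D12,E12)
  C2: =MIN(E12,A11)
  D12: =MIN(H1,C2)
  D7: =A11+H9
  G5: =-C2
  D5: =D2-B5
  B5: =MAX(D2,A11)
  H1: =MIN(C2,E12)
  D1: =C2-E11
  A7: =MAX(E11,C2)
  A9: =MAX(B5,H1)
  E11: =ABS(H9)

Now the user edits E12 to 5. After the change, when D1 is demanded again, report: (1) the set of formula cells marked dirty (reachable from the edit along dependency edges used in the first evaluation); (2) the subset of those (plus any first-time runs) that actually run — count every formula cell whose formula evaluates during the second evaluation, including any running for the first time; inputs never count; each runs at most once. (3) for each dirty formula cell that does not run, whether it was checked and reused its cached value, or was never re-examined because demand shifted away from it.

The edit dirties: C2, D1, D12, E11, H1, H9.
3 formula cells run: C2, H1, H9.
Cache hits after checking: D1, D12, E11.
Note where the cutoff bites: D12 is checked, finds nothing changed, and keeps its cache.

First demand of the output computes:
  C2 = MIN(-1, -5) = -5
  H1 = MIN(-5, -1) = -5
  D12 = MIN(-5, -5) = -5
  H9 = MIN(-5, -1) = -5
  E11 = ABS(-5) = 5
  D1 = -5 - 5 = -10

After the edit, cleaning proceeds:
  C2: a read changed (E12 -1->5) — executes, giving -5 — identical to its old value.
  H1: a read changed (E12 -1->5) — executes, giving -5 — identical to its old value.
  D12: dirty, but its reads are unchanged (H1 unchanged, C2 unchanged); cached -5 stands.
  H9: a read changed (E12 -1->5) — executes, giving -5 — identical to its old value.
  E11: dirty, but its reads are unchanged (H9 unchanged); cached 5 stands.
  D1: dirty, but its reads are unchanged (C2 unchanged, E11 unchanged); cached -10 stands.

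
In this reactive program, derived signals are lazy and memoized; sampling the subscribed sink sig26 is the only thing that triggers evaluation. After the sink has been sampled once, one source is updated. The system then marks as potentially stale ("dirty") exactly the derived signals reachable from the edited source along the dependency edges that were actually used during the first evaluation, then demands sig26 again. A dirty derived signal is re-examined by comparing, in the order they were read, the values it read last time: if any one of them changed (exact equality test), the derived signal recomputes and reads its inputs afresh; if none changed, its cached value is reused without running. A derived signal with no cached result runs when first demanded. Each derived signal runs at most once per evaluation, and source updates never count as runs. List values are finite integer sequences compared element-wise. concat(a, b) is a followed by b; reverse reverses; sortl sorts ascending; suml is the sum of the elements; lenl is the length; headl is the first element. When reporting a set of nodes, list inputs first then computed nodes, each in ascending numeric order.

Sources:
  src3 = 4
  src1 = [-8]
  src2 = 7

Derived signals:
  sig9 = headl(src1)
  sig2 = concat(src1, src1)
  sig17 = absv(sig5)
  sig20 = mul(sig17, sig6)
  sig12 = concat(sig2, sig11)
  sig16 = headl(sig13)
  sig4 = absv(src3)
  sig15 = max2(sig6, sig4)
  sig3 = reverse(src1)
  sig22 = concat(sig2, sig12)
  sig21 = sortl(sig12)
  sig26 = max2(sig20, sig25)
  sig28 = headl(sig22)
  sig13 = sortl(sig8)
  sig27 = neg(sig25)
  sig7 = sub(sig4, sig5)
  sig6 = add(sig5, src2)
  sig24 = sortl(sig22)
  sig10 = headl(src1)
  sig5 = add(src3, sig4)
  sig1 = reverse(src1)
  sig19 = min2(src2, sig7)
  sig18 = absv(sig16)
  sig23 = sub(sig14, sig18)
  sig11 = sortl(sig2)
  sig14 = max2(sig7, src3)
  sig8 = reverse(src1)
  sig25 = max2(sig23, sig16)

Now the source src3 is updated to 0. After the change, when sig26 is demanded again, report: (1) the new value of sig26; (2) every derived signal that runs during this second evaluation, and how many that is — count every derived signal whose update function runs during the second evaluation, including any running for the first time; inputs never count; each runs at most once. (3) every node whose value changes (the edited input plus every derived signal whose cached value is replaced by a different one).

Demanding sig26 again yields 0.
10 derived signals run: sig4, sig5, sig6, sig7, sig14, sig17, sig20, sig23, sig25, sig26.
The nodes whose values change: src3, sig4, sig5, sig6, sig7, sig14, sig17, sig20, sig23, sig25, sig26.

First demand of the output computes:
  sig4 = absv(4) = 4
  sig5 = add(4, 4) = 8
  sig6 = add(8, 7) = 15
  sig7 = sub(4, 8) = -4
  sig8 = reverse([-8]) = [-8]
  sig13 = sortl([-8]) = [-8]
  sig14 = max2(-4, 4) = 4
  sig16 = headl([-8]) = -8
  sig17 = absv(8) = 8
  sig18 = absv(-8) = 8
  sig20 = mul(8, 15) = 120
  sig23 = sub(4, 8) = -4
  sig25 = max2(-4, -8) = -4
  sig26 = max2(120, -4) = 120

After the edit, cleaning proceeds:
  sig4: a read changed (src3 4->0) — executes, giving 0.
  sig5: a read changed (src3 4->0; sig4 4->0) — executes, giving 0.
  sig6: a read changed (sig5 8->0) — executes, giving 7.
  sig7: a read changed (sig4 4->0; sig5 8->0) — executes, giving 0.
  sig14: a read changed (sig7 -4->0; src3 4->0) — executes, giving 0.
  sig17: a read changed (sig5 8->0) — executes, giving 0.
  sig20: a read changed (sig17 8->0; sig6 15->7) — executes, giving 0.
  sig23: a read changed (sig14 4->0) — executes, giving -8.
  sig25: a read changed (sig23 -4->-8) — executes, giving -8.
  sig26: a read changed (sig20 120->0; sig25 -4->-8) — executes, giving 0.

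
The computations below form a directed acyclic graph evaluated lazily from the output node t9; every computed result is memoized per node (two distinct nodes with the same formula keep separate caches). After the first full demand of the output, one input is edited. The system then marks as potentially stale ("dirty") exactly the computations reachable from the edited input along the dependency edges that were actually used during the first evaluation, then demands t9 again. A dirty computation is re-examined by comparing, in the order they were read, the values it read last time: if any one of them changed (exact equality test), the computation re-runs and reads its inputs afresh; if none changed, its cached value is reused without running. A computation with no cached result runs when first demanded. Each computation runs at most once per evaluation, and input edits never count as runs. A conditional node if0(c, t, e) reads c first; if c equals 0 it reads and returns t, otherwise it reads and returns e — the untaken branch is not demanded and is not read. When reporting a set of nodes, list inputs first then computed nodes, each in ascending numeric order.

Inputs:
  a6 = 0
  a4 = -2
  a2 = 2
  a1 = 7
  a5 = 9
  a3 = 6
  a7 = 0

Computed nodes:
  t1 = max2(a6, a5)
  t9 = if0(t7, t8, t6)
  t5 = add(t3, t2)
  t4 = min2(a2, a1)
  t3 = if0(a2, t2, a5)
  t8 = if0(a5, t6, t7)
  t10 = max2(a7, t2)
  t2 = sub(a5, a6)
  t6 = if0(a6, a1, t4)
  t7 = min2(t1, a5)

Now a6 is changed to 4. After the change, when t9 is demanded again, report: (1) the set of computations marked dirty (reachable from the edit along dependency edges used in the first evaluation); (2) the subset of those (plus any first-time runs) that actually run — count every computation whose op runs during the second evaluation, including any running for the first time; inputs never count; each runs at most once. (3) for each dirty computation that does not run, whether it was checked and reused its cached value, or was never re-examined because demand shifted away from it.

First demand of the output computes:
  t1 = max2(0, 9) = 9
  t6 = if0(a6=0 -> then branch a1) = 7
  t7 = min2(9, 9) = 9
  t9 = if0(t7=9 -> else branch t6) = 7

After the edit, cleaning proceeds:
  t1: a read changed (a6 0->4) — executes, giving 9 — identical to its old value.
  t4: had never run; runs now, result 2.
  t6: a read changed (a6 0->4) — executes, giving 2.
  t7: dirty, but its reads are unchanged (t1 unchanged, a5 unchanged); cached 9 stands.
  t9: a read changed (t6 7->2) — executes, giving 2.

Note the branch switch — t4 had no cache and runs now for the first time.

The edit dirties: t1, t6, t7, t9.
4 computations run: t1, t4, t6, t9.
Cache hits after checking: t7.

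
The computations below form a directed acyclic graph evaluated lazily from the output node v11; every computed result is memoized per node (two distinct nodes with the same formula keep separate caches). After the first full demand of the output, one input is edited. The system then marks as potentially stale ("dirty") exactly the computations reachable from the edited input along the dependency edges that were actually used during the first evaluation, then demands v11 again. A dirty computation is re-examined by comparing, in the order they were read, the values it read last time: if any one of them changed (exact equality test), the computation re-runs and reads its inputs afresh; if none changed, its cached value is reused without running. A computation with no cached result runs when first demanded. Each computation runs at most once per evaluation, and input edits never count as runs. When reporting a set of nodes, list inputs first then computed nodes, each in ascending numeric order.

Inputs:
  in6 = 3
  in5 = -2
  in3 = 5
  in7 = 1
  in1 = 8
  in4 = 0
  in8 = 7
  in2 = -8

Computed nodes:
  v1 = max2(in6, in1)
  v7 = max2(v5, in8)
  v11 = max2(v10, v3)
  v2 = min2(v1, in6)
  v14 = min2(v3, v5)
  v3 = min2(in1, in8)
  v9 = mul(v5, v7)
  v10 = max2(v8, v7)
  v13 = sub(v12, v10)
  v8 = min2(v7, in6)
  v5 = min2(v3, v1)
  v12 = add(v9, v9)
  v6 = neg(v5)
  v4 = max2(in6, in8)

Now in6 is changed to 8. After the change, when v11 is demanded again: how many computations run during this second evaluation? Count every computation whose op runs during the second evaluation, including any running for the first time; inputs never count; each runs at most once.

First demand of the output computes:
  v1 = max2(3, 8) = 8
  v3 = min2(8, 7) = 7
  v5 = min2(7, 8) = 7
  v7 = max2(7, 7) = 7
  v8 = min2(7, 3) = 3
  v10 = max2(3, 7) = 7
  v11 = max2(7, 7) = 7

After the edit, cleaning proceeds:
  v1: a read changed (in6 3->8) — executes, giving 8 — identical to its old value.
  v5: dirty, but its reads are unchanged (v3 unchanged, v1 unchanged); cached 7 stands.
  v7: dirty, but its reads are unchanged (v5 unchanged, in8 unchanged); cached 7 stands.
  v8: a read changed (in6 3->8) — executes, giving 7.
  v10: a read changed (v8 3->7) — executes, giving 7 — identical to its old value.
  v11: dirty, but its reads are unchanged (v10 unchanged, v3 unchanged); cached 7 stands.

Note where the cutoff bites: v5 is checked, finds nothing changed, and keeps its cache.

3 computations run: v1, v8, v10.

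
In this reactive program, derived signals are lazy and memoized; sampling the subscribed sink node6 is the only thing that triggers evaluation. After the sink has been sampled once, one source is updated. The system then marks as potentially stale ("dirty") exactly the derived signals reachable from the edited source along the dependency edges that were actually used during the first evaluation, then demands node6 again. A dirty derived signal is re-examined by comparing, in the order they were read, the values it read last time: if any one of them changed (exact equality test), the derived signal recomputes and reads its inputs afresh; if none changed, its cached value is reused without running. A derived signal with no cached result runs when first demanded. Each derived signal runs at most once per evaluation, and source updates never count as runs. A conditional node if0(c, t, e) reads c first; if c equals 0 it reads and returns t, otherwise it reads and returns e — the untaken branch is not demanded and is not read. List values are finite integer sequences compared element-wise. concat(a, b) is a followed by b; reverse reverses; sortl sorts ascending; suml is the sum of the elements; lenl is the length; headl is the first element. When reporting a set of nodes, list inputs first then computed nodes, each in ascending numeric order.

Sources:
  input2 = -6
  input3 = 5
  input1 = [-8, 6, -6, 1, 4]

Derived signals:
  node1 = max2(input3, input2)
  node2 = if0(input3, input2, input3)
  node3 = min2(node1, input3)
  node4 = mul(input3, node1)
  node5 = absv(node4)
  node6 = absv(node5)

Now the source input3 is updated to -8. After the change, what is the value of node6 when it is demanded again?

First demand of the output computes:
  node1 = max2(5, -6) = 5
  node4 = mul(5, 5) = 25
  node5 = absv(25) = 25
  node6 = absv(25) = 25

After the edit, cleaning proceeds:
  node1: a read changed (input3 5->-8) — executes, giving -6.
  node4: a read changed (input3 5->-8; node1 5->-6) — executes, giving 48.
  node5: a read changed (node4 25->48) — executes, giving 48.
  node6: a read changed (node5 25->48) — executes, giving 48.

Demanding node6 again yields 48.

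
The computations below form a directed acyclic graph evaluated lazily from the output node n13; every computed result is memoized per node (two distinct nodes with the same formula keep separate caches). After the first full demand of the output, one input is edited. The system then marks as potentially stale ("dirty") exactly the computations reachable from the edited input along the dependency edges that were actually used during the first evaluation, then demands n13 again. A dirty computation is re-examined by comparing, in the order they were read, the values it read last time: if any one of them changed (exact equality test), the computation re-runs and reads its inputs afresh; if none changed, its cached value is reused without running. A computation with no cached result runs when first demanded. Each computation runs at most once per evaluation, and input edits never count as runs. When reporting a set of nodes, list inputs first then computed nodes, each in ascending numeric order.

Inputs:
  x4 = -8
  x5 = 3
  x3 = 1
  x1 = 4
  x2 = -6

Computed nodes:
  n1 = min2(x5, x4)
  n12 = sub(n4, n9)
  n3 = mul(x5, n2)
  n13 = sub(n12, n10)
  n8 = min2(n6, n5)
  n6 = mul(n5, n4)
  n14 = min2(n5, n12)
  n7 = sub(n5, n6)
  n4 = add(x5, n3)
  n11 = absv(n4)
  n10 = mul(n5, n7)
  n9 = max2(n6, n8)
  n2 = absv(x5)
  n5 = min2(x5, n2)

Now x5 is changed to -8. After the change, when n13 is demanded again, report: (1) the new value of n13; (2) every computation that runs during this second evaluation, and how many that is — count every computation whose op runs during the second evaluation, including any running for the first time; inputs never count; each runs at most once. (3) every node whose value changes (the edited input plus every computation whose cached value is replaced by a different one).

Demanding n13 again yields -5320.
11 computations run: n2, n3, n4, n5, n6, n7, n8, n9, n10, n12, n13.
The nodes whose values change: x5, n2, n3, n4, n5, n6, n7, n8, n9, n10, n12, n13.

First demand of the output computes:
  n2 = absv(3) = 3
  n3 = mul(3, 3) = 9
  n4 = add(3, 9) = 12
  n5 = min2(3, 3) = 3
  n6 = mul(3, 12) = 36
  n7 = sub(3, 36) = -33
  n8 = min2(36, 3) = 3
  n9 = max2(36, 3) = 36
  n10 = mul(3, -33) = -99
  n12 = sub(12, 36) = -24
  n13 = sub(-24, -99) = 75

After the edit, cleaning proceeds:
  n2: a read changed (x5 3->-8) — executes, giving 8.
  n3: a read changed (x5 3->-8; n2 3->8) — executes, giving -64.
  n4: a read changed (x5 3->-8; n3 9->-64) — executes, giving -72.
  n5: a read changed (x5 3->-8; n2 3->8) — executes, giving -8.
  n6: a read changed (n5 3->-8; n4 12->-72) — executes, giving 576.
  n7: a read changed (n5 3->-8; n6 36->576) — executes, giving -584.
  n8: a read changed (n6 36->576; n5 3->-8) — executes, giving -8.
  n9: a read changed (n6 36->576; n8 3->-8) — executes, giving 576.
  n10: a read changed (n5 3->-8; n7 -33->-584) — executes, giving 4672.
  n12: a read changed (n4 12->-72; n9 36->576) — executes, giving -648.
  n13: a read changed (n12 -24->-648; n10 -99->4672) — executes, giving -5320.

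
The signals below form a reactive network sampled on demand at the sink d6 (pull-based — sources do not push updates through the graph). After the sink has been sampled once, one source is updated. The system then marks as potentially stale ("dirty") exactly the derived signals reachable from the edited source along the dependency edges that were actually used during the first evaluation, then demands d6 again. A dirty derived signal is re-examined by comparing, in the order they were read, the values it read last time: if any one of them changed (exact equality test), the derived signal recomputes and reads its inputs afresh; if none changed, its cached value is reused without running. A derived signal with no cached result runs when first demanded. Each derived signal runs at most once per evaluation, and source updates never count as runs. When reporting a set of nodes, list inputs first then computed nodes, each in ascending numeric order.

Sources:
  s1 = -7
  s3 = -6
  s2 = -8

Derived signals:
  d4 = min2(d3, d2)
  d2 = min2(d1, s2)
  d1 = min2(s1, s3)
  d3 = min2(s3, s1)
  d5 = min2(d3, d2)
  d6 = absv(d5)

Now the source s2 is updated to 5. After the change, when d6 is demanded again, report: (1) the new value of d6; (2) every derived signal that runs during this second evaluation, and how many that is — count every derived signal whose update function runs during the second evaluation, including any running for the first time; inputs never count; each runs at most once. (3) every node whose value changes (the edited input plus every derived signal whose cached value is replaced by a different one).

Initial pass — values computed on the first demand:
  d1 = min2(-7, -6) = -7
  d2 = min2(-7, -8) = -8
  d3 = min2(-6, -7) = -7
  d5 = min2(-7, -8) = -8
  d6 = absv(-8) = 8

Second demand — change propagation:
  d2: re-runs because s2 -8->5; new result -7.
  d5: re-runs because d2 -8->-7; new result -7.
  d6: re-runs because d5 -8->-7; new result 7.

d6 now evaluates to 7.
Run set: d2, d5, d6 (3 run).
Changed values: s2, d2, d5, d6.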